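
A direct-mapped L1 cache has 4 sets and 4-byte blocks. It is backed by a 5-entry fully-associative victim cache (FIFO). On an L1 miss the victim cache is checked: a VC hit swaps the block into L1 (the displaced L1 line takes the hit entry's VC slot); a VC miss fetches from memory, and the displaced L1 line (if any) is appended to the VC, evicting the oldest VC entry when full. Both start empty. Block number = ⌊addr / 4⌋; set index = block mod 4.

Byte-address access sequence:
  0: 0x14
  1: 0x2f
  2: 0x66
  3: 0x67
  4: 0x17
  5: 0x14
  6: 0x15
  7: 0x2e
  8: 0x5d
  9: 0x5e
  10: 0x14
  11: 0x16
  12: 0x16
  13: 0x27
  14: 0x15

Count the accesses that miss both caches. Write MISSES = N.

#0 0x14→b5/s1 MISS; vc=[]
#1 0x2f→b11/s3 MISS; vc=[]
#2 0x66→b25/s1 MISS; vc=[5]
#3 0x67→b25/s1 L1-HIT; vc=[5]
#4 0x17→b5/s1 VC-HIT; vc=[25]
#5 0x14→b5/s1 L1-HIT; vc=[25]
#6 0x15→b5/s1 L1-HIT; vc=[25]
#7 0x2e→b11/s3 L1-HIT; vc=[25]
#8 0x5d→b23/s3 MISS; vc=[25,11]
#9 0x5e→b23/s3 L1-HIT; vc=[25,11]
#10 0x14→b5/s1 L1-HIT; vc=[25,11]
#11 0x16→b5/s1 L1-HIT; vc=[25,11]
#12 0x16→b5/s1 L1-HIT; vc=[25,11]
#13 0x27→b9/s1 MISS; vc=[25,11,5]
#14 0x15→b5/s1 VC-HIT; vc=[25,11,9]

MISSES = 5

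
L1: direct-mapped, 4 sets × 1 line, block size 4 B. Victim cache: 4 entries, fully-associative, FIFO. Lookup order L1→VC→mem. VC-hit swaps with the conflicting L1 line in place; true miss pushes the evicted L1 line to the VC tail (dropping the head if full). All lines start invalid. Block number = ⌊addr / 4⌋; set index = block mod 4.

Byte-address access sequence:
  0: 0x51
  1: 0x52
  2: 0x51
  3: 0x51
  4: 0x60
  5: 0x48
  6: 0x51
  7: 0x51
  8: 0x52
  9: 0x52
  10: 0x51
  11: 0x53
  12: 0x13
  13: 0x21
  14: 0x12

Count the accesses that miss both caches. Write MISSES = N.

MISSES = 5

#0 0x51→b20/s0 MISS; vc=[]
#1 0x52→b20/s0 L1-HIT; vc=[]
#2 0x51→b20/s0 L1-HIT; vc=[]
#3 0x51→b20/s0 L1-HIT; vc=[]
#4 0x60→b24/s0 MISS; vc=[20]
#5 0x48→b18/s2 MISS; vc=[20]
#6 0x51→b20/s0 VC-HIT; vc=[24]
#7 0x51→b20/s0 L1-HIT; vc=[24]
#8 0x52→b20/s0 L1-HIT; vc=[24]
#9 0x52→b20/s0 L1-HIT; vc=[24]
#10 0x51→b20/s0 L1-HIT; vc=[24]
#11 0x53→b20/s0 L1-HIT; vc=[24]
#12 0x13→b4/s0 MISS; vc=[24,20]
#13 0x21→b8/s0 MISS; vc=[24,20,4]
#14 0x12→b4/s0 VC-HIT; vc=[24,20,8]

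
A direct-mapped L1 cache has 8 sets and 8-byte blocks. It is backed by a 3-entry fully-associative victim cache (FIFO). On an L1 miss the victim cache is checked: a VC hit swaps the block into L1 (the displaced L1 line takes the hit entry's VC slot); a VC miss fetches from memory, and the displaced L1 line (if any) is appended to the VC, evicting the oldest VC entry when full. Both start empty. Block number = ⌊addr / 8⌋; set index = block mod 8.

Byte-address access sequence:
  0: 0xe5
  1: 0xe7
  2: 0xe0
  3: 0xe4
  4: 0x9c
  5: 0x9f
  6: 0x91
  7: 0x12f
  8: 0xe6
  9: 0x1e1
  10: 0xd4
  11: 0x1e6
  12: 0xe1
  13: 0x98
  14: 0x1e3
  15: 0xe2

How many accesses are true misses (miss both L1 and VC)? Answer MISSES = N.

MISSES = 6

#0 0xe5→b28/s4 MISS; vc=[]
#1 0xe7→b28/s4 L1-HIT; vc=[]
#2 0xe0→b28/s4 L1-HIT; vc=[]
#3 0xe4→b28/s4 L1-HIT; vc=[]
#4 0x9c→b19/s3 MISS; vc=[]
#5 0x9f→b19/s3 L1-HIT; vc=[]
#6 0x91→b18/s2 MISS; vc=[]
#7 0x12f→b37/s5 MISS; vc=[]
#8 0xe6→b28/s4 L1-HIT; vc=[]
#9 0x1e1→b60/s4 MISS; vc=[28]
#10 0xd4→b26/s2 MISS; vc=[28,18]
#11 0x1e6→b60/s4 L1-HIT; vc=[28,18]
#12 0xe1→b28/s4 VC-HIT; vc=[60,18]
#13 0x98→b19/s3 L1-HIT; vc=[60,18]
#14 0x1e3→b60/s4 VC-HIT; vc=[28,18]
#15 0xe2→b28/s4 VC-HIT; vc=[60,18]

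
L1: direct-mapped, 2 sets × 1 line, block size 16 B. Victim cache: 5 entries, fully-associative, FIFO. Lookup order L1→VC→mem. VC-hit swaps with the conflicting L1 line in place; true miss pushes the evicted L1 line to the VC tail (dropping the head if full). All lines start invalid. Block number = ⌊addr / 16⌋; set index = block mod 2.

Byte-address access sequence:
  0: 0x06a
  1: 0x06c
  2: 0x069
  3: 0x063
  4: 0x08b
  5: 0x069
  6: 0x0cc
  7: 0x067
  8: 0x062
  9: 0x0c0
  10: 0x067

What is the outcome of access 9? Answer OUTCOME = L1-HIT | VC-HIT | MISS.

0: 0x6a (blk 6, set 0) → MISS  vc=[]
1: 0x6c (blk 6, set 0) → L1-HIT  vc=[]
2: 0x69 (blk 6, set 0) → L1-HIT  vc=[]
3: 0x63 (blk 6, set 0) → L1-HIT  vc=[]
4: 0x8b (blk 8, set 0) → MISS  vc=[6]
5: 0x69 (blk 6, set 0) → VC-HIT  vc=[8]
6: 0xcc (blk 12, set 0) → MISS  vc=[8, 6]
7: 0x67 (blk 6, set 0) → VC-HIT  vc=[8, 12]
8: 0x62 (blk 6, set 0) → L1-HIT  vc=[8, 12]
9: 0xc0 (blk 12, set 0) → VC-HIT  vc=[8, 6]
10: 0x67 (blk 6, set 0) → VC-HIT  vc=[8, 12]

OUTCOME = VC-HIT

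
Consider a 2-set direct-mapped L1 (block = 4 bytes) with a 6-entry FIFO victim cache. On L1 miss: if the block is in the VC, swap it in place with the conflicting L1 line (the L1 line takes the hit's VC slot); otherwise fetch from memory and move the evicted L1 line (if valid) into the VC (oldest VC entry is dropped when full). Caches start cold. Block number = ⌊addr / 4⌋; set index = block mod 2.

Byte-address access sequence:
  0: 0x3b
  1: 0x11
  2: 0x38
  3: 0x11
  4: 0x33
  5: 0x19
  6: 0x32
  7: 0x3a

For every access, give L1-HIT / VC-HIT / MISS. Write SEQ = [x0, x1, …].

SEQ = [MISS, MISS, VC-HIT, VC-HIT, MISS, MISS, VC-HIT, VC-HIT]

#0 0x3b→b14/s0 MISS; vc=[]
#1 0x11→b4/s0 MISS; vc=[14]
#2 0x38→b14/s0 VC-HIT; vc=[4]
#3 0x11→b4/s0 VC-HIT; vc=[14]
#4 0x33→b12/s0 MISS; vc=[14,4]
#5 0x19→b6/s0 MISS; vc=[14,4,12]
#6 0x32→b12/s0 VC-HIT; vc=[14,4,6]
#7 0x3a→b14/s0 VC-HIT; vc=[12,4,6]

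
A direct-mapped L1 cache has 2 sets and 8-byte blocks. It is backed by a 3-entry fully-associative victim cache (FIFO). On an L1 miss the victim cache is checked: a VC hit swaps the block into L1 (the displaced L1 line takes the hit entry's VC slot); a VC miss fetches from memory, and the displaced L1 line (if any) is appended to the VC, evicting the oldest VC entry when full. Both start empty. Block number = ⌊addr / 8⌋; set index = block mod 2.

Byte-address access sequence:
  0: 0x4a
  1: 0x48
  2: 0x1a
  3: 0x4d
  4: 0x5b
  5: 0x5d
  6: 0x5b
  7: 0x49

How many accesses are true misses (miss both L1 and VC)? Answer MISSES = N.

0: 0x4a (blk 9, set 1) → MISS  vc=[]
1: 0x48 (blk 9, set 1) → L1-HIT  vc=[]
2: 0x1a (blk 3, set 1) → MISS  vc=[9]
3: 0x4d (blk 9, set 1) → VC-HIT  vc=[3]
4: 0x5b (blk 11, set 1) → MISS  vc=[3, 9]
5: 0x5d (blk 11, set 1) → L1-HIT  vc=[3, 9]
6: 0x5b (blk 11, set 1) → L1-HIT  vc=[3, 9]
7: 0x49 (blk 9, set 1) → VC-HIT  vc=[3, 11]

MISSES = 3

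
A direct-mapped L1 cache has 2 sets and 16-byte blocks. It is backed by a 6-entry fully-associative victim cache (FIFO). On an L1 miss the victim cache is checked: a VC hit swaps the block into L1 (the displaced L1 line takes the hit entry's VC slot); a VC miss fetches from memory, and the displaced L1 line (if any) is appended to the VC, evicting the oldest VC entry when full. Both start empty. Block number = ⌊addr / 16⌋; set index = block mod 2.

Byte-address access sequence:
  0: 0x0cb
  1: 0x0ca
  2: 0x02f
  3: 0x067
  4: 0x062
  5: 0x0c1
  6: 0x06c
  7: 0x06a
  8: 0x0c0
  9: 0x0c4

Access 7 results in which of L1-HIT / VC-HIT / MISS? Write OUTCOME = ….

OUTCOME = L1-HIT

0: 0xcb (blk 12, set 0) → MISS  vc=[]
1: 0xca (blk 12, set 0) → L1-HIT  vc=[]
2: 0x2f (blk 2, set 0) → MISS  vc=[12]
3: 0x67 (blk 6, set 0) → MISS  vc=[12, 2]
4: 0x62 (blk 6, set 0) → L1-HIT  vc=[12, 2]
5: 0xc1 (blk 12, set 0) → VC-HIT  vc=[6, 2]
6: 0x6c (blk 6, set 0) → VC-HIT  vc=[12, 2]
7: 0x6a (blk 6, set 0) → L1-HIT  vc=[12, 2]
8: 0xc0 (blk 12, set 0) → VC-HIT  vc=[6, 2]
9: 0xc4 (blk 12, set 0) → L1-HIT  vc=[6, 2]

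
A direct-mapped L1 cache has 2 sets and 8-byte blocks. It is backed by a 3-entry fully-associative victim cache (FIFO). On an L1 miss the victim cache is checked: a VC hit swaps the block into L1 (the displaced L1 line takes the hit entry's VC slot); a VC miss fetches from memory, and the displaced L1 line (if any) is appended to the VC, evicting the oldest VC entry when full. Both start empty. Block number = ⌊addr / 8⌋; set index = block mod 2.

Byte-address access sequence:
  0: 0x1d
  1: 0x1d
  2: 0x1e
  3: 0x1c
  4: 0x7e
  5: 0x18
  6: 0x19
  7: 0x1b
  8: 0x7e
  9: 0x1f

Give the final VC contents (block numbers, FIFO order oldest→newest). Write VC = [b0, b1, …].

0: 0x1d (blk 3, set 1) → MISS  vc=[]
1: 0x1d (blk 3, set 1) → L1-HIT  vc=[]
2: 0x1e (blk 3, set 1) → L1-HIT  vc=[]
3: 0x1c (blk 3, set 1) → L1-HIT  vc=[]
4: 0x7e (blk 15, set 1) → MISS  vc=[3]
5: 0x18 (blk 3, set 1) → VC-HIT  vc=[15]
6: 0x19 (blk 3, set 1) → L1-HIT  vc=[15]
7: 0x1b (blk 3, set 1) → L1-HIT  vc=[15]
8: 0x7e (blk 15, set 1) → VC-HIT  vc=[3]
9: 0x1f (blk 3, set 1) → VC-HIT  vc=[15]

VC = [15]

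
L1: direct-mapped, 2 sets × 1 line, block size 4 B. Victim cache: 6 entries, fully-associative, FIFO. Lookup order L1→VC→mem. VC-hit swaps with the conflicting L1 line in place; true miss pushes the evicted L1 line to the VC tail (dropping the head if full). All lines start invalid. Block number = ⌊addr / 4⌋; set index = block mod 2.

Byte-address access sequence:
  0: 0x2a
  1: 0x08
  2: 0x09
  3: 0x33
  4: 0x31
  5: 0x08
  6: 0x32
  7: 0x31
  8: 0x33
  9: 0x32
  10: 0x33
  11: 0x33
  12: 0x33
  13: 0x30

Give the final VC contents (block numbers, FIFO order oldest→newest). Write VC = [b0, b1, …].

0: 0x2a (blk 10, set 0) → MISS  vc=[]
1: 0x8 (blk 2, set 0) → MISS  vc=[10]
2: 0x9 (blk 2, set 0) → L1-HIT  vc=[10]
3: 0x33 (blk 12, set 0) → MISS  vc=[10, 2]
4: 0x31 (blk 12, set 0) → L1-HIT  vc=[10, 2]
5: 0x8 (blk 2, set 0) → VC-HIT  vc=[10, 12]
6: 0x32 (blk 12, set 0) → VC-HIT  vc=[10, 2]
7: 0x31 (blk 12, set 0) → L1-HIT  vc=[10, 2]
8: 0x33 (blk 12, set 0) → L1-HIT  vc=[10, 2]
9: 0x32 (blk 12, set 0) → L1-HIT  vc=[10, 2]
10: 0x33 (blk 12, set 0) → L1-HIT  vc=[10, 2]
11: 0x33 (blk 12, set 0) → L1-HIT  vc=[10, 2]
12: 0x33 (blk 12, set 0) → L1-HIT  vc=[10, 2]
13: 0x30 (blk 12, set 0) → L1-HIT  vc=[10, 2]

VC = [10, 2]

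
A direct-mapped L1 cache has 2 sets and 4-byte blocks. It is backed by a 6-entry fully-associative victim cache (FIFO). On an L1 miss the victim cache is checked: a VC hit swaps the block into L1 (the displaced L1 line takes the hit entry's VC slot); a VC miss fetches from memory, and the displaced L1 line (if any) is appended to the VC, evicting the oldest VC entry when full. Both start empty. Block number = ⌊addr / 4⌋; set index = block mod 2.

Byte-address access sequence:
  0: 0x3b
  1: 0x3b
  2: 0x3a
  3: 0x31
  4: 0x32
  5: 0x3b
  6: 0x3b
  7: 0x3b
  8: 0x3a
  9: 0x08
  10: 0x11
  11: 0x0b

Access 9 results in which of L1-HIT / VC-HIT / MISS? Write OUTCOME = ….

0: 0x3b (blk 14, set 0) → MISS  vc=[]
1: 0x3b (blk 14, set 0) → L1-HIT  vc=[]
2: 0x3a (blk 14, set 0) → L1-HIT  vc=[]
3: 0x31 (blk 12, set 0) → MISS  vc=[14]
4: 0x32 (blk 12, set 0) → L1-HIT  vc=[14]
5: 0x3b (blk 14, set 0) → VC-HIT  vc=[12]
6: 0x3b (blk 14, set 0) → L1-HIT  vc=[12]
7: 0x3b (blk 14, set 0) → L1-HIT  vc=[12]
8: 0x3a (blk 14, set 0) → L1-HIT  vc=[12]
9: 0x8 (blk 2, set 0) → MISS  vc=[12, 14]
10: 0x11 (blk 4, set 0) → MISS  vc=[12, 14, 2]
11: 0xb (blk 2, set 0) → VC-HIT  vc=[12, 14, 4]

OUTCOME = MISS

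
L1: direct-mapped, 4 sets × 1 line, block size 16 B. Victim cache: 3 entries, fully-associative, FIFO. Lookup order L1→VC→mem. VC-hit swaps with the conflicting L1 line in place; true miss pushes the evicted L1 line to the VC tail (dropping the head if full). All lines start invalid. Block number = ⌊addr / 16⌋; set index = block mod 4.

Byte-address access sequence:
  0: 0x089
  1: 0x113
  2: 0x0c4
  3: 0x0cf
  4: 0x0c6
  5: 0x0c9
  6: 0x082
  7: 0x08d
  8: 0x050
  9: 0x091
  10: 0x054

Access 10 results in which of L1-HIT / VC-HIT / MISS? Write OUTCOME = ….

OUTCOME = VC-HIT

#0 0x89→b8/s0 MISS; vc=[]
#1 0x113→b17/s1 MISS; vc=[]
#2 0xc4→b12/s0 MISS; vc=[8]
#3 0xcf→b12/s0 L1-HIT; vc=[8]
#4 0xc6→b12/s0 L1-HIT; vc=[8]
#5 0xc9→b12/s0 L1-HIT; vc=[8]
#6 0x82→b8/s0 VC-HIT; vc=[12]
#7 0x8d→b8/s0 L1-HIT; vc=[12]
#8 0x50→b5/s1 MISS; vc=[12,17]
#9 0x91→b9/s1 MISS; vc=[12,17,5]
#10 0x54→b5/s1 VC-HIT; vc=[12,17,9]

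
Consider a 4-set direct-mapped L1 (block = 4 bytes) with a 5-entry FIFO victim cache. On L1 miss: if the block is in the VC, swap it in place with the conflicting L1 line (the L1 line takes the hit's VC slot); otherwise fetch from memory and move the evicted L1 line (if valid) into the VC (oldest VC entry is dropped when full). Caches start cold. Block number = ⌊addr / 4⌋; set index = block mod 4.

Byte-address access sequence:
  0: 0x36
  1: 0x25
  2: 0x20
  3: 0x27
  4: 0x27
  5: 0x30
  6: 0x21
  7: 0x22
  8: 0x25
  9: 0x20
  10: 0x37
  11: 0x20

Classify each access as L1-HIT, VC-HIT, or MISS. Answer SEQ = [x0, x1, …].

SEQ = [MISS, MISS, MISS, L1-HIT, L1-HIT, MISS, VC-HIT, L1-HIT, L1-HIT, L1-HIT, VC-HIT, L1-HIT]

  [0] addr=0x36 blk=13 s=1: MISS | VC []
  [1] addr=0x25 blk=9 s=1: MISS | VC [13]
  [2] addr=0x20 blk=8 s=0: MISS | VC [13]
  [3] addr=0x27 blk=9 s=1: L1-HIT | VC [13]
  [4] addr=0x27 blk=9 s=1: L1-HIT | VC [13]
  [5] addr=0x30 blk=12 s=0: MISS | VC [13, 8]
  [6] addr=0x21 blk=8 s=0: VC-HIT | VC [13, 12]
  [7] addr=0x22 blk=8 s=0: L1-HIT | VC [13, 12]
  [8] addr=0x25 blk=9 s=1: L1-HIT | VC [13, 12]
  [9] addr=0x20 blk=8 s=0: L1-HIT | VC [13, 12]
  [10] addr=0x37 blk=13 s=1: VC-HIT | VC [9, 12]
  [11] addr=0x20 blk=8 s=0: L1-HIT | VC [9, 12]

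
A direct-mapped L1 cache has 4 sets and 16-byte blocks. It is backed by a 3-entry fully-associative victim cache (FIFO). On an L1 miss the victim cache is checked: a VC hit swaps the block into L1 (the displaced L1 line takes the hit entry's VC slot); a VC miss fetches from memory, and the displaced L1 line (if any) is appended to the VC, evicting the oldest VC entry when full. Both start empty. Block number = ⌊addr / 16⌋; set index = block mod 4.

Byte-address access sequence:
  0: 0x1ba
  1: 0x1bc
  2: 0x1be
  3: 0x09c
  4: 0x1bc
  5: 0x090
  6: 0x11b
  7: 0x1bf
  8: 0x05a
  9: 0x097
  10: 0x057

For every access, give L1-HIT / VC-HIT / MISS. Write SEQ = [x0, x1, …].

  [0] addr=0x1ba blk=27 s=3: MISS | VC []
  [1] addr=0x1bc blk=27 s=3: L1-HIT | VC []
  [2] addr=0x1be blk=27 s=3: L1-HIT | VC []
  [3] addr=0x9c blk=9 s=1: MISS | VC []
  [4] addr=0x1bc blk=27 s=3: L1-HIT | VC []
  [5] addr=0x90 blk=9 s=1: L1-HIT | VC []
  [6] addr=0x11b blk=17 s=1: MISS | VC [9]
  [7] addr=0x1bf blk=27 s=3: L1-HIT | VC [9]
  [8] addr=0x5a blk=5 s=1: MISS | VC [9, 17]
  [9] addr=0x97 blk=9 s=1: VC-HIT | VC [5, 17]
  [10] addr=0x57 blk=5 s=1: VC-HIT | VC [9, 17]

SEQ = [MISS, L1-HIT, L1-HIT, MISS, L1-HIT, L1-HIT, MISS, L1-HIT, MISS, VC-HIT, VC-HIT]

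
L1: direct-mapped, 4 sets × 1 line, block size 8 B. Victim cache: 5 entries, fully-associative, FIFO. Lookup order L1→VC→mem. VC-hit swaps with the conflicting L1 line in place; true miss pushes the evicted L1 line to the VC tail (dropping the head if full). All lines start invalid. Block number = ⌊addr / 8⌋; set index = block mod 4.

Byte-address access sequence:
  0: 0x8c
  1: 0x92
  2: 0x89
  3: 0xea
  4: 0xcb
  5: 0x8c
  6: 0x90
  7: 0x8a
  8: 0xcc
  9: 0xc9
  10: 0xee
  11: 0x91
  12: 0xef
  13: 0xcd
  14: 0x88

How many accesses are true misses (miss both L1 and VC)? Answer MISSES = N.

#0 0x8c→b17/s1 MISS; vc=[]
#1 0x92→b18/s2 MISS; vc=[]
#2 0x89→b17/s1 L1-HIT; vc=[]
#3 0xea→b29/s1 MISS; vc=[17]
#4 0xcb→b25/s1 MISS; vc=[17,29]
#5 0x8c→b17/s1 VC-HIT; vc=[25,29]
#6 0x90→b18/s2 L1-HIT; vc=[25,29]
#7 0x8a→b17/s1 L1-HIT; vc=[25,29]
#8 0xcc→b25/s1 VC-HIT; vc=[17,29]
#9 0xc9→b25/s1 L1-HIT; vc=[17,29]
#10 0xee→b29/s1 VC-HIT; vc=[17,25]
#11 0x91→b18/s2 L1-HIT; vc=[17,25]
#12 0xef→b29/s1 L1-HIT; vc=[17,25]
#13 0xcd→b25/s1 VC-HIT; vc=[17,29]
#14 0x88→b17/s1 VC-HIT; vc=[25,29]

MISSES = 4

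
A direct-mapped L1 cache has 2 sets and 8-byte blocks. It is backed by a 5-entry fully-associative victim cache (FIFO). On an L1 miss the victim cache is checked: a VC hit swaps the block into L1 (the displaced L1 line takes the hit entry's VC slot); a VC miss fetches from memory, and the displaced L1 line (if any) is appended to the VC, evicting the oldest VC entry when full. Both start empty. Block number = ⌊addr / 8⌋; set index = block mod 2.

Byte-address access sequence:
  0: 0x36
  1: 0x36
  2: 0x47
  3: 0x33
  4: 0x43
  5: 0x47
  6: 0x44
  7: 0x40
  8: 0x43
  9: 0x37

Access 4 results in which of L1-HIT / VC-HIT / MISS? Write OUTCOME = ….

#0 0x36→b6/s0 MISS; vc=[]
#1 0x36→b6/s0 L1-HIT; vc=[]
#2 0x47→b8/s0 MISS; vc=[6]
#3 0x33→b6/s0 VC-HIT; vc=[8]
#4 0x43→b8/s0 VC-HIT; vc=[6]
#5 0x47→b8/s0 L1-HIT; vc=[6]
#6 0x44→b8/s0 L1-HIT; vc=[6]
#7 0x40→b8/s0 L1-HIT; vc=[6]
#8 0x43→b8/s0 L1-HIT; vc=[6]
#9 0x37→b6/s0 VC-HIT; vc=[8]

OUTCOME = VC-HIT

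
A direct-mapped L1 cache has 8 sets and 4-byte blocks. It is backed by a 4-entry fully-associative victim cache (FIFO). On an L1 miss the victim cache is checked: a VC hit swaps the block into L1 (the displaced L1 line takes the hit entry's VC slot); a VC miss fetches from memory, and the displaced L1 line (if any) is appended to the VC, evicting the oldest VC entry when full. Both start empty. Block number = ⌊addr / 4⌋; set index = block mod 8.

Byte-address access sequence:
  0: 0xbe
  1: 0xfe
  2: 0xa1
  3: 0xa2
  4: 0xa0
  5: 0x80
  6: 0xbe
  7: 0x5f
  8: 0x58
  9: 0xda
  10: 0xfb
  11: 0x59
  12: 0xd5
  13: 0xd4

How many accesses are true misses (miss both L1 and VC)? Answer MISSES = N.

0: 0xbe (blk 47, set 7) → MISS  vc=[]
1: 0xfe (blk 63, set 7) → MISS  vc=[47]
2: 0xa1 (blk 40, set 0) → MISS  vc=[47]
3: 0xa2 (blk 40, set 0) → L1-HIT  vc=[47]
4: 0xa0 (blk 40, set 0) → L1-HIT  vc=[47]
5: 0x80 (blk 32, set 0) → MISS  vc=[47, 40]
6: 0xbe (blk 47, set 7) → VC-HIT  vc=[63, 40]
7: 0x5f (blk 23, set 7) → MISS  vc=[63, 40, 47]
8: 0x58 (blk 22, set 6) → MISS  vc=[63, 40, 47]
9: 0xda (blk 54, set 6) → MISS  vc=[63, 40, 47, 22]
10: 0xfb (blk 62, set 6) → MISS  vc=[40, 47, 22, 54]
11: 0x59 (blk 22, set 6) → VC-HIT  vc=[40, 47, 62, 54]
12: 0xd5 (blk 53, set 5) → MISS  vc=[40, 47, 62, 54]
13: 0xd4 (blk 53, set 5) → L1-HIT  vc=[40, 47, 62, 54]

MISSES = 9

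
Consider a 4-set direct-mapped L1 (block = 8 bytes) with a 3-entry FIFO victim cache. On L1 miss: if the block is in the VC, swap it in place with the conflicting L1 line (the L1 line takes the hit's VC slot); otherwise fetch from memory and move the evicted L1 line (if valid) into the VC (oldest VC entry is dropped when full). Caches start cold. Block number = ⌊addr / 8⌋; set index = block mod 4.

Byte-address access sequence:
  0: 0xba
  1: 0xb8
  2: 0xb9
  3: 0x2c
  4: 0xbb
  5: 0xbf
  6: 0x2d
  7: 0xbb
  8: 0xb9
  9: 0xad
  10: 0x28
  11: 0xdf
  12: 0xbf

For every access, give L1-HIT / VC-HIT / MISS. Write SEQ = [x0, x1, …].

SEQ = [MISS, L1-HIT, L1-HIT, MISS, L1-HIT, L1-HIT, L1-HIT, L1-HIT, L1-HIT, MISS, VC-HIT, MISS, VC-HIT]

  [0] addr=0xba blk=23 s=3: MISS | VC []
  [1] addr=0xb8 blk=23 s=3: L1-HIT | VC []
  [2] addr=0xb9 blk=23 s=3: L1-HIT | VC []
  [3] addr=0x2c blk=5 s=1: MISS | VC []
  [4] addr=0xbb blk=23 s=3: L1-HIT | VC []
  [5] addr=0xbf blk=23 s=3: L1-HIT | VC []
  [6] addr=0x2d blk=5 s=1: L1-HIT | VC []
  [7] addr=0xbb blk=23 s=3: L1-HIT | VC []
  [8] addr=0xb9 blk=23 s=3: L1-HIT | VC []
  [9] addr=0xad blk=21 s=1: MISS | VC [5]
  [10] addr=0x28 blk=5 s=1: VC-HIT | VC [21]
  [11] addr=0xdf blk=27 s=3: MISS | VC [21, 23]
  [12] addr=0xbf blk=23 s=3: VC-HIT | VC [21, 27]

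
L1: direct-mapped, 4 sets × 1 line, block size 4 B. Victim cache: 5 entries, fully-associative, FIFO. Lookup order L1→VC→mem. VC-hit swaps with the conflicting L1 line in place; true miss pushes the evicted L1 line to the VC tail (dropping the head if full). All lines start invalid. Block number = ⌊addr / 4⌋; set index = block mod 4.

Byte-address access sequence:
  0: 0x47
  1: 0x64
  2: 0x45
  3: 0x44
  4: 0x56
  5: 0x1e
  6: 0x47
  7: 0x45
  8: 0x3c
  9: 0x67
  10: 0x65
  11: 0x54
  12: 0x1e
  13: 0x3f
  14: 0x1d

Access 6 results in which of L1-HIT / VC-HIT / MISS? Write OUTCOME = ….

OUTCOME = VC-HIT

#0 0x47→b17/s1 MISS; vc=[]
#1 0x64→b25/s1 MISS; vc=[17]
#2 0x45→b17/s1 VC-HIT; vc=[25]
#3 0x44→b17/s1 L1-HIT; vc=[25]
#4 0x56→b21/s1 MISS; vc=[25,17]
#5 0x1e→b7/s3 MISS; vc=[25,17]
#6 0x47→b17/s1 VC-HIT; vc=[25,21]
#7 0x45→b17/s1 L1-HIT; vc=[25,21]
#8 0x3c→b15/s3 MISS; vc=[25,21,7]
#9 0x67→b25/s1 VC-HIT; vc=[17,21,7]
#10 0x65→b25/s1 L1-HIT; vc=[17,21,7]
#11 0x54→b21/s1 VC-HIT; vc=[17,25,7]
#12 0x1e→b7/s3 VC-HIT; vc=[17,25,15]
#13 0x3f→b15/s3 VC-HIT; vc=[17,25,7]
#14 0x1d→b7/s3 VC-HIT; vc=[17,25,15]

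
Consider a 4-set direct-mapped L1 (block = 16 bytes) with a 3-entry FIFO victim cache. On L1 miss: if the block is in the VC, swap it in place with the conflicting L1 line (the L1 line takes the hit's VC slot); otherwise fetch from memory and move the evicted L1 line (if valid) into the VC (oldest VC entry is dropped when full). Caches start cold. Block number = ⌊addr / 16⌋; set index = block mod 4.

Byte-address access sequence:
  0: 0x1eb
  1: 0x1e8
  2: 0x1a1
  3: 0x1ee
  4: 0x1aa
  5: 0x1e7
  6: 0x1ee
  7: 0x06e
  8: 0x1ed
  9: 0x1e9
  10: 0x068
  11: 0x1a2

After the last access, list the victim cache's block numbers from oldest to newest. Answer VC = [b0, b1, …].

VC = [6, 30]

0: 0x1eb (blk 30, set 2) → MISS  vc=[]
1: 0x1e8 (blk 30, set 2) → L1-HIT  vc=[]
2: 0x1a1 (blk 26, set 2) → MISS  vc=[30]
3: 0x1ee (blk 30, set 2) → VC-HIT  vc=[26]
4: 0x1aa (blk 26, set 2) → VC-HIT  vc=[30]
5: 0x1e7 (blk 30, set 2) → VC-HIT  vc=[26]
6: 0x1ee (blk 30, set 2) → L1-HIT  vc=[26]
7: 0x6e (blk 6, set 2) → MISS  vc=[26, 30]
8: 0x1ed (blk 30, set 2) → VC-HIT  vc=[26, 6]
9: 0x1e9 (blk 30, set 2) → L1-HIT  vc=[26, 6]
10: 0x68 (blk 6, set 2) → VC-HIT  vc=[26, 30]
11: 0x1a2 (blk 26, set 2) → VC-HIT  vc=[6, 30]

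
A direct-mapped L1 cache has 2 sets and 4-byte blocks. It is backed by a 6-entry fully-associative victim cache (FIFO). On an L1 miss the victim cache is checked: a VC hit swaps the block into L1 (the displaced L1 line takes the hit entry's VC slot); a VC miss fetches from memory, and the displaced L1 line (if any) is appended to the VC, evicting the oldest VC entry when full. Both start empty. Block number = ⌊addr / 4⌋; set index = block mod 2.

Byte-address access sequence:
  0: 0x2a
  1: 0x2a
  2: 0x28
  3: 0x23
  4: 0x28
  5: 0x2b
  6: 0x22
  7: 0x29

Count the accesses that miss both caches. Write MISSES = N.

#0 0x2a→b10/s0 MISS; vc=[]
#1 0x2a→b10/s0 L1-HIT; vc=[]
#2 0x28→b10/s0 L1-HIT; vc=[]
#3 0x23→b8/s0 MISS; vc=[10]
#4 0x28→b10/s0 VC-HIT; vc=[8]
#5 0x2b→b10/s0 L1-HIT; vc=[8]
#6 0x22→b8/s0 VC-HIT; vc=[10]
#7 0x29→b10/s0 VC-HIT; vc=[8]

MISSES = 2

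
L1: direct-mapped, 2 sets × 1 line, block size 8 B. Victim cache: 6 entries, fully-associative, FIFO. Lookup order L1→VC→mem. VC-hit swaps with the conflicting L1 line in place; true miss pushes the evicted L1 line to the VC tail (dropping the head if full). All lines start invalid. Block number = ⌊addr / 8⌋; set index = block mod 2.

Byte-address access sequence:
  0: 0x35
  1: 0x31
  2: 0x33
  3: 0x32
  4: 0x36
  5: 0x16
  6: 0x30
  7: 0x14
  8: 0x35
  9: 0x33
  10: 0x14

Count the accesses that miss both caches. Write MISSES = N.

MISSES = 2

  [0] addr=0x35 blk=6 s=0: MISS | VC []
  [1] addr=0x31 blk=6 s=0: L1-HIT | VC []
  [2] addr=0x33 blk=6 s=0: L1-HIT | VC []
  [3] addr=0x32 blk=6 s=0: L1-HIT | VC []
  [4] addr=0x36 blk=6 s=0: L1-HIT | VC []
  [5] addr=0x16 blk=2 s=0: MISS | VC [6]
  [6] addr=0x30 blk=6 s=0: VC-HIT | VC [2]
  [7] addr=0x14 blk=2 s=0: VC-HIT | VC [6]
  [8] addr=0x35 blk=6 s=0: VC-HIT | VC [2]
  [9] addr=0x33 blk=6 s=0: L1-HIT | VC [2]
  [10] addr=0x14 blk=2 s=0: VC-HIT | VC [6]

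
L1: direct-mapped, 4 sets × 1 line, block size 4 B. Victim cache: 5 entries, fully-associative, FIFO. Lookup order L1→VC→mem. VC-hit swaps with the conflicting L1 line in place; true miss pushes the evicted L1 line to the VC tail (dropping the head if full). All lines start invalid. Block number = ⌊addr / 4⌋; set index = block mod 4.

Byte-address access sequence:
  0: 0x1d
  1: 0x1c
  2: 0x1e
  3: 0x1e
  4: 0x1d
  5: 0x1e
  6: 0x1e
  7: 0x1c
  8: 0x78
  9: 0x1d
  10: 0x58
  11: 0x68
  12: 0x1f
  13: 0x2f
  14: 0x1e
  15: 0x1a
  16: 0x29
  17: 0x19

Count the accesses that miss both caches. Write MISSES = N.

  [0] addr=0x1d blk=7 s=3: MISS | VC []
  [1] addr=0x1c blk=7 s=3: L1-HIT | VC []
  [2] addr=0x1e blk=7 s=3: L1-HIT | VC []
  [3] addr=0x1e blk=7 s=3: L1-HIT | VC []
  [4] addr=0x1d blk=7 s=3: L1-HIT | VC []
  [5] addr=0x1e blk=7 s=3: L1-HIT | VC []
  [6] addr=0x1e blk=7 s=3: L1-HIT | VC []
  [7] addr=0x1c blk=7 s=3: L1-HIT | VC []
  [8] addr=0x78 blk=30 s=2: MISS | VC []
  [9] addr=0x1d blk=7 s=3: L1-HIT | VC []
  [10] addr=0x58 blk=22 s=2: MISS | VC [30]
  [11] addr=0x68 blk=26 s=2: MISS | VC [30, 22]
  [12] addr=0x1f blk=7 s=3: L1-HIT | VC [30, 22]
  [13] addr=0x2f blk=11 s=3: MISS | VC [30, 22, 7]
  [14] addr=0x1e blk=7 s=3: VC-HIT | VC [30, 22, 11]
  [15] addr=0x1a blk=6 s=2: MISS | VC [30, 22, 11, 26]
  [16] addr=0x29 blk=10 s=2: MISS | VC [30, 22, 11, 26, 6]
  [17] addr=0x19 blk=6 s=2: VC-HIT | VC [30, 22, 11, 26, 10]

MISSES = 7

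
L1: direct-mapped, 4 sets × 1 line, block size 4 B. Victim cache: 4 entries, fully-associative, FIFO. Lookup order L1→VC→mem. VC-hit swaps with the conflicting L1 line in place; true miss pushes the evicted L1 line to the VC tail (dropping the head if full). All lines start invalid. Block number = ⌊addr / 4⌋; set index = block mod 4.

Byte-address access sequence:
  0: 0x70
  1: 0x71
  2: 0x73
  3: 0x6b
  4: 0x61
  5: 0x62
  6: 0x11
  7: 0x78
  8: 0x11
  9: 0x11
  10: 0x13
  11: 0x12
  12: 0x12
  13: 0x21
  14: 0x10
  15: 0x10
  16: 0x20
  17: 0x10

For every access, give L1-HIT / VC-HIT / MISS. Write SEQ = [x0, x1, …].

SEQ = [MISS, L1-HIT, L1-HIT, MISS, MISS, L1-HIT, MISS, MISS, L1-HIT, L1-HIT, L1-HIT, L1-HIT, L1-HIT, MISS, VC-HIT, L1-HIT, VC-HIT, VC-HIT]

#0 0x70→b28/s0 MISS; vc=[]
#1 0x71→b28/s0 L1-HIT; vc=[]
#2 0x73→b28/s0 L1-HIT; vc=[]
#3 0x6b→b26/s2 MISS; vc=[]
#4 0x61→b24/s0 MISS; vc=[28]
#5 0x62→b24/s0 L1-HIT; vc=[28]
#6 0x11→b4/s0 MISS; vc=[28,24]
#7 0x78→b30/s2 MISS; vc=[28,24,26]
#8 0x11→b4/s0 L1-HIT; vc=[28,24,26]
#9 0x11→b4/s0 L1-HIT; vc=[28,24,26]
#10 0x13→b4/s0 L1-HIT; vc=[28,24,26]
#11 0x12→b4/s0 L1-HIT; vc=[28,24,26]
#12 0x12→b4/s0 L1-HIT; vc=[28,24,26]
#13 0x21→b8/s0 MISS; vc=[28,24,26,4]
#14 0x10→b4/s0 VC-HIT; vc=[28,24,26,8]
#15 0x10→b4/s0 L1-HIT; vc=[28,24,26,8]
#16 0x20→b8/s0 VC-HIT; vc=[28,24,26,4]
#17 0x10→b4/s0 VC-HIT; vc=[28,24,26,8]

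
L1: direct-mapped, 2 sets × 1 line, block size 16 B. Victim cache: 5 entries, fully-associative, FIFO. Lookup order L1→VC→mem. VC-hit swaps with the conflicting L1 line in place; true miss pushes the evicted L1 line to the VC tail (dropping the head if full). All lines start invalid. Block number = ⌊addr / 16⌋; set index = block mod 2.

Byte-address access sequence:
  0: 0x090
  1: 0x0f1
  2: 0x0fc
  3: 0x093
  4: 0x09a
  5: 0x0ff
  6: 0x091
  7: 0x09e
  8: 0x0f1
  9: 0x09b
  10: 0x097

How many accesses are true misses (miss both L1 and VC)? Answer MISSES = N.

  [0] addr=0x90 blk=9 s=1: MISS | VC []
  [1] addr=0xf1 blk=15 s=1: MISS | VC [9]
  [2] addr=0xfc blk=15 s=1: L1-HIT | VC [9]
  [3] addr=0x93 blk=9 s=1: VC-HIT | VC [15]
  [4] addr=0x9a blk=9 s=1: L1-HIT | VC [15]
  [5] addr=0xff blk=15 s=1: VC-HIT | VC [9]
  [6] addr=0x91 blk=9 s=1: VC-HIT | VC [15]
  [7] addr=0x9e blk=9 s=1: L1-HIT | VC [15]
  [8] addr=0xf1 blk=15 s=1: VC-HIT | VC [9]
  [9] addr=0x9b blk=9 s=1: VC-HIT | VC [15]
  [10] addr=0x97 blk=9 s=1: L1-HIT | VC [15]

MISSES = 2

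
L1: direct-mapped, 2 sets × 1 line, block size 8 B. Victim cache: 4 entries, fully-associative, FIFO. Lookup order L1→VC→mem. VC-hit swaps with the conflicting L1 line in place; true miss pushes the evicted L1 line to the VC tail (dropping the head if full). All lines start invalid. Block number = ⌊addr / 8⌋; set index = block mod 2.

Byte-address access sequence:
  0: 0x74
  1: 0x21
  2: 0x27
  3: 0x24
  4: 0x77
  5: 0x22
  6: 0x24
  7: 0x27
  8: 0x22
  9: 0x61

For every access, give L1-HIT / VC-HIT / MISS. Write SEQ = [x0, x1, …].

SEQ = [MISS, MISS, L1-HIT, L1-HIT, VC-HIT, VC-HIT, L1-HIT, L1-HIT, L1-HIT, MISS]

0: 0x74 (blk 14, set 0) → MISS  vc=[]
1: 0x21 (blk 4, set 0) → MISS  vc=[14]
2: 0x27 (blk 4, set 0) → L1-HIT  vc=[14]
3: 0x24 (blk 4, set 0) → L1-HIT  vc=[14]
4: 0x77 (blk 14, set 0) → VC-HIT  vc=[4]
5: 0x22 (blk 4, set 0) → VC-HIT  vc=[14]
6: 0x24 (blk 4, set 0) → L1-HIT  vc=[14]
7: 0x27 (blk 4, set 0) → L1-HIT  vc=[14]
8: 0x22 (blk 4, set 0) → L1-HIT  vc=[14]
9: 0x61 (blk 12, set 0) → MISS  vc=[14, 4]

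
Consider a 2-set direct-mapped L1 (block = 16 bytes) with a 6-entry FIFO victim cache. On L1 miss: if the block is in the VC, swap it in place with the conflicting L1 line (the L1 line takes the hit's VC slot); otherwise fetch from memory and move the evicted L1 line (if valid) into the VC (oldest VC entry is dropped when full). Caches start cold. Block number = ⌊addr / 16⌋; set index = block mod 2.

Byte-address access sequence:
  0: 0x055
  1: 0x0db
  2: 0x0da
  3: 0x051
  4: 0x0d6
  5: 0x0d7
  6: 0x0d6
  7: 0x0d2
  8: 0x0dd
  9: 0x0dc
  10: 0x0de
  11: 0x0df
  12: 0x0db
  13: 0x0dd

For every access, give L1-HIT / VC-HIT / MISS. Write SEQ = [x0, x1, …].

0: 0x55 (blk 5, set 1) → MISS  vc=[]
1: 0xdb (blk 13, set 1) → MISS  vc=[5]
2: 0xda (blk 13, set 1) → L1-HIT  vc=[5]
3: 0x51 (blk 5, set 1) → VC-HIT  vc=[13]
4: 0xd6 (blk 13, set 1) → VC-HIT  vc=[5]
5: 0xd7 (blk 13, set 1) → L1-HIT  vc=[5]
6: 0xd6 (blk 13, set 1) → L1-HIT  vc=[5]
7: 0xd2 (blk 13, set 1) → L1-HIT  vc=[5]
8: 0xdd (blk 13, set 1) → L1-HIT  vc=[5]
9: 0xdc (blk 13, set 1) → L1-HIT  vc=[5]
10: 0xde (blk 13, set 1) → L1-HIT  vc=[5]
11: 0xdf (blk 13, set 1) → L1-HIT  vc=[5]
12: 0xdb (blk 13, set 1) → L1-HIT  vc=[5]
13: 0xdd (blk 13, set 1) → L1-HIT  vc=[5]

SEQ = [MISS, MISS, L1-HIT, VC-HIT, VC-HIT, L1-HIT, L1-HIT, L1-HIT, L1-HIT, L1-HIT, L1-HIT, L1-HIT, L1-HIT, L1-HIT]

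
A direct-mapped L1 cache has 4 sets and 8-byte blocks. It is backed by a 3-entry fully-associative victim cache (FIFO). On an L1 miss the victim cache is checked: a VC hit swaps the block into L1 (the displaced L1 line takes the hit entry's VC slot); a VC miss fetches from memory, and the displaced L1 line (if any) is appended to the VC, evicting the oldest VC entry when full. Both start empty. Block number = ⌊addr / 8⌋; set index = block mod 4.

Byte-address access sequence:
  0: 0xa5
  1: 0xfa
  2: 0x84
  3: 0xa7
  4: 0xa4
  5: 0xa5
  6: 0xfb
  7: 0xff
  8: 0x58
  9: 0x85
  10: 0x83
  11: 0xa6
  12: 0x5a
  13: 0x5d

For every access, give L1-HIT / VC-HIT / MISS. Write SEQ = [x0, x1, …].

0: 0xa5 (blk 20, set 0) → MISS  vc=[]
1: 0xfa (blk 31, set 3) → MISS  vc=[]
2: 0x84 (blk 16, set 0) → MISS  vc=[20]
3: 0xa7 (blk 20, set 0) → VC-HIT  vc=[16]
4: 0xa4 (blk 20, set 0) → L1-HIT  vc=[16]
5: 0xa5 (blk 20, set 0) → L1-HIT  vc=[16]
6: 0xfb (blk 31, set 3) → L1-HIT  vc=[16]
7: 0xff (blk 31, set 3) → L1-HIT  vc=[16]
8: 0x58 (blk 11, set 3) → MISS  vc=[16, 31]
9: 0x85 (blk 16, set 0) → VC-HIT  vc=[20, 31]
10: 0x83 (blk 16, set 0) → L1-HIT  vc=[20, 31]
11: 0xa6 (blk 20, set 0) → VC-HIT  vc=[16, 31]
12: 0x5a (blk 11, set 3) → L1-HIT  vc=[16, 31]
13: 0x5d (blk 11, set 3) → L1-HIT  vc=[16, 31]

SEQ = [MISS, MISS, MISS, VC-HIT, L1-HIT, L1-HIT, L1-HIT, L1-HIT, MISS, VC-HIT, L1-HIT, VC-HIT, L1-HIT, L1-HIT]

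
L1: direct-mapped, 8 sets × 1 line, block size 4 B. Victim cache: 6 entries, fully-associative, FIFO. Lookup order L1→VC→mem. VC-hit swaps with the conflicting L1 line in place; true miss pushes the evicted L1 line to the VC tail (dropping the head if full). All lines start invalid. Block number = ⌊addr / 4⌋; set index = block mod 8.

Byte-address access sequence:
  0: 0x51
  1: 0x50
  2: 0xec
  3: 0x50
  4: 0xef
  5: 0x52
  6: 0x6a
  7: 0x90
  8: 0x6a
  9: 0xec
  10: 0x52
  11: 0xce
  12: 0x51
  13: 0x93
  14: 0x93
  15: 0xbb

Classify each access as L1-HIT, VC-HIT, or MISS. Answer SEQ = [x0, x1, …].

SEQ = [MISS, L1-HIT, MISS, L1-HIT, L1-HIT, L1-HIT, MISS, MISS, L1-HIT, L1-HIT, VC-HIT, MISS, L1-HIT, VC-HIT, L1-HIT, MISS]

#0 0x51→b20/s4 MISS; vc=[]
#1 0x50→b20/s4 L1-HIT; vc=[]
#2 0xec→b59/s3 MISS; vc=[]
#3 0x50→b20/s4 L1-HIT; vc=[]
#4 0xef→b59/s3 L1-HIT; vc=[]
#5 0x52→b20/s4 L1-HIT; vc=[]
#6 0x6a→b26/s2 MISS; vc=[]
#7 0x90→b36/s4 MISS; vc=[20]
#8 0x6a→b26/s2 L1-HIT; vc=[20]
#9 0xec→b59/s3 L1-HIT; vc=[20]
#10 0x52→b20/s4 VC-HIT; vc=[36]
#11 0xce→b51/s3 MISS; vc=[36,59]
#12 0x51→b20/s4 L1-HIT; vc=[36,59]
#13 0x93→b36/s4 VC-HIT; vc=[20,59]
#14 0x93→b36/s4 L1-HIT; vc=[20,59]
#15 0xbb→b46/s6 MISS; vc=[20,59]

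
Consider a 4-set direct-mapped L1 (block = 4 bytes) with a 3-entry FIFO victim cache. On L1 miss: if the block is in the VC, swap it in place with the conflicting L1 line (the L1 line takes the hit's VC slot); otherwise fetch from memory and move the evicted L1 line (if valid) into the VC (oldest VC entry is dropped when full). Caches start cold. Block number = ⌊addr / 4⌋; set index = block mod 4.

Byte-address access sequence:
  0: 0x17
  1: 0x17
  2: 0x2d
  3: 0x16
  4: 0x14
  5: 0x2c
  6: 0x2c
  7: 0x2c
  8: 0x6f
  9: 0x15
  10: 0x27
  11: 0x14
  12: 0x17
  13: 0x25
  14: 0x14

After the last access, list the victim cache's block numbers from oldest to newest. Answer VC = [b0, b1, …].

VC = [11, 9]

  [0] addr=0x17 blk=5 s=1: MISS | VC []
  [1] addr=0x17 blk=5 s=1: L1-HIT | VC []
  [2] addr=0x2d blk=11 s=3: MISS | VC []
  [3] addr=0x16 blk=5 s=1: L1-HIT | VC []
  [4] addr=0x14 blk=5 s=1: L1-HIT | VC []
  [5] addr=0x2c blk=11 s=3: L1-HIT | VC []
  [6] addr=0x2c blk=11 s=3: L1-HIT | VC []
  [7] addr=0x2c blk=11 s=3: L1-HIT | VC []
  [8] addr=0x6f blk=27 s=3: MISS | VC [11]
  [9] addr=0x15 blk=5 s=1: L1-HIT | VC [11]
  [10] addr=0x27 blk=9 s=1: MISS | VC [11, 5]
  [11] addr=0x14 blk=5 s=1: VC-HIT | VC [11, 9]
  [12] addr=0x17 blk=5 s=1: L1-HIT | VC [11, 9]
  [13] addr=0x25 blk=9 s=1: VC-HIT | VC [11, 5]
  [14] addr=0x14 blk=5 s=1: VC-HIT | VC [11, 9]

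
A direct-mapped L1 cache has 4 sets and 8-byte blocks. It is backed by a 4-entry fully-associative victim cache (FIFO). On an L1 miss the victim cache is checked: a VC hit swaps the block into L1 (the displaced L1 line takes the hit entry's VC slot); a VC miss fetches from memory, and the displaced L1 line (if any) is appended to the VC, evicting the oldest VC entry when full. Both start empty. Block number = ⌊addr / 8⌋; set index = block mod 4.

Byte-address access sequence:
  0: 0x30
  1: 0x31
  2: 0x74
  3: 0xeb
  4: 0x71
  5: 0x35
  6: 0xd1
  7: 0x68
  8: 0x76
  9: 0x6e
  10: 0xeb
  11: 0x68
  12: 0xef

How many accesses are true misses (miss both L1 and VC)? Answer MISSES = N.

MISSES = 5

0: 0x30 (blk 6, set 2) → MISS  vc=[]
1: 0x31 (blk 6, set 2) → L1-HIT  vc=[]
2: 0x74 (blk 14, set 2) → MISS  vc=[6]
3: 0xeb (blk 29, set 1) → MISS  vc=[6]
4: 0x71 (blk 14, set 2) → L1-HIT  vc=[6]
5: 0x35 (blk 6, set 2) → VC-HIT  vc=[14]
6: 0xd1 (blk 26, set 2) → MISS  vc=[14, 6]
7: 0x68 (blk 13, set 1) → MISS  vc=[14, 6, 29]
8: 0x76 (blk 14, set 2) → VC-HIT  vc=[26, 6, 29]
9: 0x6e (blk 13, set 1) → L1-HIT  vc=[26, 6, 29]
10: 0xeb (blk 29, set 1) → VC-HIT  vc=[26, 6, 13]
11: 0x68 (blk 13, set 1) → VC-HIT  vc=[26, 6, 29]
12: 0xef (blk 29, set 1) → VC-HIT  vc=[26, 6, 13]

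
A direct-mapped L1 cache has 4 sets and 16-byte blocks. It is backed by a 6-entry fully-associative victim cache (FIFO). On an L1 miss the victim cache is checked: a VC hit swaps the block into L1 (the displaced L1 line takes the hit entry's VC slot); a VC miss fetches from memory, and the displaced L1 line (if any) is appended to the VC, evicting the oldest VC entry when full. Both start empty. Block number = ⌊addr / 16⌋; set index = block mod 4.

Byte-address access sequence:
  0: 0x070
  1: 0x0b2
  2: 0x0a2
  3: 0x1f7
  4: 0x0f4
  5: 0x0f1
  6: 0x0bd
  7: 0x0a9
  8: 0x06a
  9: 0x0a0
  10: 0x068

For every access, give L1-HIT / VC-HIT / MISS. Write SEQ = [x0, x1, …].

SEQ = [MISS, MISS, MISS, MISS, MISS, L1-HIT, VC-HIT, L1-HIT, MISS, VC-HIT, VC-HIT]

  [0] addr=0x70 blk=7 s=3: MISS | VC []
  [1] addr=0xb2 blk=11 s=3: MISS | VC [7]
  [2] addr=0xa2 blk=10 s=2: MISS | VC [7]
  [3] addr=0x1f7 blk=31 s=3: MISS | VC [7, 11]
  [4] addr=0xf4 blk=15 s=3: MISS | VC [7, 11, 31]
  [5] addr=0xf1 blk=15 s=3: L1-HIT | VC [7, 11, 31]
  [6] addr=0xbd blk=11 s=3: VC-HIT | VC [7, 15, 31]
  [7] addr=0xa9 blk=10 s=2: L1-HIT | VC [7, 15, 31]
  [8] addr=0x6a blk=6 s=2: MISS | VC [7, 15, 31, 10]
  [9] addr=0xa0 blk=10 s=2: VC-HIT | VC [7, 15, 31, 6]
  [10] addr=0x68 blk=6 s=2: VC-HIT | VC [7, 15, 31, 10]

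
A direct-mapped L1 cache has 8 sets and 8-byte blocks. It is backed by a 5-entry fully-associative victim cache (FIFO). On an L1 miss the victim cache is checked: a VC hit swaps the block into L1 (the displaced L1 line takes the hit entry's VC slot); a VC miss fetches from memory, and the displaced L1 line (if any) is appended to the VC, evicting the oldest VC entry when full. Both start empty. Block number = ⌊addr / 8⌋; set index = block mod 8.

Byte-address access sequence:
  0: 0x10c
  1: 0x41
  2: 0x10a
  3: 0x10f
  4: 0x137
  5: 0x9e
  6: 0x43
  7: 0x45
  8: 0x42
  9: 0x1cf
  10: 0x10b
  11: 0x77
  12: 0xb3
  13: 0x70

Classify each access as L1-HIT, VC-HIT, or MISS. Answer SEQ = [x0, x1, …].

SEQ = [MISS, MISS, L1-HIT, L1-HIT, MISS, MISS, L1-HIT, L1-HIT, L1-HIT, MISS, VC-HIT, MISS, MISS, VC-HIT]

#0 0x10c→b33/s1 MISS; vc=[]
#1 0x41→b8/s0 MISS; vc=[]
#2 0x10a→b33/s1 L1-HIT; vc=[]
#3 0x10f→b33/s1 L1-HIT; vc=[]
#4 0x137→b38/s6 MISS; vc=[]
#5 0x9e→b19/s3 MISS; vc=[]
#6 0x43→b8/s0 L1-HIT; vc=[]
#7 0x45→b8/s0 L1-HIT; vc=[]
#8 0x42→b8/s0 L1-HIT; vc=[]
#9 0x1cf→b57/s1 MISS; vc=[33]
#10 0x10b→b33/s1 VC-HIT; vc=[57]
#11 0x77→b14/s6 MISS; vc=[57,38]
#12 0xb3→b22/s6 MISS; vc=[57,38,14]
#13 0x70→b14/s6 VC-HIT; vc=[57,38,22]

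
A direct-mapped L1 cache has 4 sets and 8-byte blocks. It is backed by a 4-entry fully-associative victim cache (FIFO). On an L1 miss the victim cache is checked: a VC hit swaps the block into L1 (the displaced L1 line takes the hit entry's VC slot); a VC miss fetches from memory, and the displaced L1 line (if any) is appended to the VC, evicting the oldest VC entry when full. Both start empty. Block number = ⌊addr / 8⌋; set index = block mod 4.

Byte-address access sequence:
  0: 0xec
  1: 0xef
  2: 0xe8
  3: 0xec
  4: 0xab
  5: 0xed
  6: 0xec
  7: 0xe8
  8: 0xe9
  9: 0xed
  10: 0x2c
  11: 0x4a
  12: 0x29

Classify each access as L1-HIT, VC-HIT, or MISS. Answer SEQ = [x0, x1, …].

#0 0xec→b29/s1 MISS; vc=[]
#1 0xef→b29/s1 L1-HIT; vc=[]
#2 0xe8→b29/s1 L1-HIT; vc=[]
#3 0xec→b29/s1 L1-HIT; vc=[]
#4 0xab→b21/s1 MISS; vc=[29]
#5 0xed→b29/s1 VC-HIT; vc=[21]
#6 0xec→b29/s1 L1-HIT; vc=[21]
#7 0xe8→b29/s1 L1-HIT; vc=[21]
#8 0xe9→b29/s1 L1-HIT; vc=[21]
#9 0xed→b29/s1 L1-HIT; vc=[21]
#10 0x2c→b5/s1 MISS; vc=[21,29]
#11 0x4a→b9/s1 MISS; vc=[21,29,5]
#12 0x29→b5/s1 VC-HIT; vc=[21,29,9]

SEQ = [MISS, L1-HIT, L1-HIT, L1-HIT, MISS, VC-HIT, L1-HIT, L1-HIT, L1-HIT, L1-HIT, MISS, MISS, VC-HIT]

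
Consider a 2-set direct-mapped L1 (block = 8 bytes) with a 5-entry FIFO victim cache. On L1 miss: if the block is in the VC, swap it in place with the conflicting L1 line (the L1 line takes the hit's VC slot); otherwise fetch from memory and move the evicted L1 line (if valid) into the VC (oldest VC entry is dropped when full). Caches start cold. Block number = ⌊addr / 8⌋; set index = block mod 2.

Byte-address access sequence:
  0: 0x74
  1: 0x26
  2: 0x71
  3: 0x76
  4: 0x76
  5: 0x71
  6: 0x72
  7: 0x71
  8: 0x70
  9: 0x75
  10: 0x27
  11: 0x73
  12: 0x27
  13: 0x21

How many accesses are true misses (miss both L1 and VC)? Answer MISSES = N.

  [0] addr=0x74 blk=14 s=0: MISS | VC []
  [1] addr=0x26 blk=4 s=0: MISS | VC [14]
  [2] addr=0x71 blk=14 s=0: VC-HIT | VC [4]
  [3] addr=0x76 blk=14 s=0: L1-HIT | VC [4]
  [4] addr=0x76 blk=14 s=0: L1-HIT | VC [4]
  [5] addr=0x71 blk=14 s=0: L1-HIT | VC [4]
  [6] addr=0x72 blk=14 s=0: L1-HIT | VC [4]
  [7] addr=0x71 blk=14 s=0: L1-HIT | VC [4]
  [8] addr=0x70 blk=14 s=0: L1-HIT | VC [4]
  [9] addr=0x75 blk=14 s=0: L1-HIT | VC [4]
  [10] addr=0x27 blk=4 s=0: VC-HIT | VC [14]
  [11] addr=0x73 blk=14 s=0: VC-HIT | VC [4]
  [12] addr=0x27 blk=4 s=0: VC-HIT | VC [14]
  [13] addr=0x21 blk=4 s=0: L1-HIT | VC [14]

MISSES = 2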